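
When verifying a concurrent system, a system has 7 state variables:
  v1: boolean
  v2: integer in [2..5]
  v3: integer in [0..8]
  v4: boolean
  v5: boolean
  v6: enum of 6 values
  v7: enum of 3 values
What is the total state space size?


State space = product of domain sizes of all variables.
Domain sizes:
  v1 (boolean): 2
  v2 (integer in [2..5]): 4
  v3 (integer in [0..8]): 9
  v4 (boolean): 2
  v5 (boolean): 2
  v6 (enum of 6 values): 6
  v7 (enum of 3 values): 3
Product = 2 * 4 * 9 * 2 * 2 * 6 * 3 = 5184

5184


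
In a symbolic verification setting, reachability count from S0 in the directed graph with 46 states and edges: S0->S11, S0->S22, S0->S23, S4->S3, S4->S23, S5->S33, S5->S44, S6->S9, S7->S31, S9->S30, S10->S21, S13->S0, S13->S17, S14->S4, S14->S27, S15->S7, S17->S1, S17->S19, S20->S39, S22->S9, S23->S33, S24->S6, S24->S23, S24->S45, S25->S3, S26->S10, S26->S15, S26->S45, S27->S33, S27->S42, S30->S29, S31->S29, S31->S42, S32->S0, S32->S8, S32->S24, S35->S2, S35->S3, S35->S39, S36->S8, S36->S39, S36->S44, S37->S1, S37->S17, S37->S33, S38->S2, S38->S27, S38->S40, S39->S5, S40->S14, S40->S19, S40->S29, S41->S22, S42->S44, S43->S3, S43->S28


BFS from S0:
  layer 0: {S0}
  layer 1: {S11, S22, S23}
  layer 2: {S9, S33}
  layer 3: {S30}
  layer 4: {S29}
Reachable set: {S0, S9, S11, S22, S23, S29, S30, S33}
Count = 8

8


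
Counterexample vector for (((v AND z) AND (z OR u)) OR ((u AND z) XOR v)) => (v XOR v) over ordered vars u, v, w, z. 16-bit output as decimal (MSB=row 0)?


F1 = (((v AND z) AND (z OR u)) OR ((u AND z) XOR v))
F2 = (v XOR v)
Counterexample to F1=>F2 is where F1=1 and F2=0.
Evaluate each row (bits = u,v,w,z, MSB first):
  row 0 [0000]: F1=0 F2=0 -> F1&~F2 -> 0
  row 1 [0001]: F1=0 F2=0 -> F1&~F2 -> 0
  row 2 [0010]: F1=0 F2=0 -> F1&~F2 -> 0
  row 3 [0011]: F1=0 F2=0 -> F1&~F2 -> 0
  row 4 [0100]: F1=1 F2=0 -> F1&~F2 -> 1
  row 5 [0101]: F1=1 F2=0 -> F1&~F2 -> 1
  row 6 [0110]: F1=1 F2=0 -> F1&~F2 -> 1
  row 7 [0111]: F1=1 F2=0 -> F1&~F2 -> 1
  row 8 [1000]: F1=0 F2=0 -> F1&~F2 -> 0
  row 9 [1001]: F1=1 F2=0 -> F1&~F2 -> 1
  row 10 [1010]: F1=0 F2=0 -> F1&~F2 -> 0
  row 11 [1011]: F1=1 F2=0 -> F1&~F2 -> 1
  row 12 [1100]: F1=1 F2=0 -> F1&~F2 -> 1
  row 13 [1101]: F1=1 F2=0 -> F1&~F2 -> 1
  row 14 [1110]: F1=1 F2=0 -> F1&~F2 -> 1
  row 15 [1111]: F1=1 F2=0 -> F1&~F2 -> 1
Full result column, 4 rows per line (u,v fixed per line; w,z runs 00..11 left to right):
  rows 0-3 [u,v=00]: 0000  = hex 0
  rows 4-7 [u,v=01]: 1111  = hex F
  rows 8-11 [u,v=10]: 0101  = hex 5
  rows 12-15 [u,v=11]: 1111  = hex F
Counterexample vector (row 0 .. row 15) = 0000111101011111
Output column grouped in 4s = 0000 1111 0101 1111 = 0x0F5F
Convert to decimal digit by digit (value = value*16 + digit):
  0 -> 0
  0*16 + 15 (F) = 15
  15*16 + 5 = 245
  245*16 + 15 (F) = 3935
Decimal = 3935

3935


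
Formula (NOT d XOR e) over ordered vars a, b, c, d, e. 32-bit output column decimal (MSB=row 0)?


Formula: (NOT d XOR e) over a, b, c, d, e (32 rows)
Evaluate each row (bits = a,b,c,d,e, MSB first):
  row 0 [00000]: (NOT 0 XOR 0) -> 1
  row 1 [00001]: (NOT 0 XOR 1) -> 0
  row 2 [00010]: (NOT 1 XOR 0) -> 0
  row 3 [00011]: (NOT 1 XOR 1) -> 1
  row 4 [00100]: (NOT 0 XOR 0) -> 1
  row 5 [00101]: (NOT 0 XOR 1) -> 0
  row 6 [00110]: (NOT 1 XOR 0) -> 0
  row 7 [00111]: (NOT 1 XOR 1) -> 1
  row 8 [01000]: (NOT 0 XOR 0) -> 1
  row 9 [01001]: (NOT 0 XOR 1) -> 0
  row 10 [01010]: (NOT 1 XOR 0) -> 0
  row 11 [01011]: (NOT 1 XOR 1) -> 1
  row 12 [01100]: (NOT 0 XOR 0) -> 1
  row 13 [01101]: (NOT 0 XOR 1) -> 0
  row 14 [01110]: (NOT 1 XOR 0) -> 0
  row 15 [01111]: (NOT 1 XOR 1) -> 1
  row 16 [10000]: (NOT 0 XOR 0) -> 1
  row 17 [10001]: (NOT 0 XOR 1) -> 0
  row 18 [10010]: (NOT 1 XOR 0) -> 0
  row 19 [10011]: (NOT 1 XOR 1) -> 1
  row 20 [10100]: (NOT 0 XOR 0) -> 1
  row 21 [10101]: (NOT 0 XOR 1) -> 0
  row 22 [10110]: (NOT 1 XOR 0) -> 0
  row 23 [10111]: (NOT 1 XOR 1) -> 1
  row 24 [11000]: (NOT 0 XOR 0) -> 1
  row 25 [11001]: (NOT 0 XOR 1) -> 0
  row 26 [11010]: (NOT 1 XOR 0) -> 0
  row 27 [11011]: (NOT 1 XOR 1) -> 1
  row 28 [11100]: (NOT 0 XOR 0) -> 1
  row 29 [11101]: (NOT 0 XOR 1) -> 0
  row 30 [11110]: (NOT 1 XOR 0) -> 0
  row 31 [11111]: (NOT 1 XOR 1) -> 1
Full result column, 4 rows per line (a,b,c fixed per line; d,e runs 00..11 left to right):
  rows 0-3 [a,b,c=000]: 1001  = hex 9
  rows 4-7 [a,b,c=001]: 1001  = hex 9
  rows 8-11 [a,b,c=010]: 1001  = hex 9
  rows 12-15 [a,b,c=011]: 1001  = hex 9
  rows 16-19 [a,b,c=100]: 1001  = hex 9
  rows 20-23 [a,b,c=101]: 1001  = hex 9
  rows 24-27 [a,b,c=110]: 1001  = hex 9
  rows 28-31 [a,b,c=111]: 1001  = hex 9
Output column (row 0 .. row 31) = 10011001100110011001100110011001
Output column grouped in 4s = 1001 1001 1001 1001 1001 1001 1001 1001 = 0x99999999
Convert to decimal digit by digit (value = value*16 + digit):
  9 -> 9
  9*16 + 9 = 153
  153*16 + 9 = 2457
  2457*16 + 9 = 39321
  39321*16 + 9 = 629145
  629145*16 + 9 = 10066329
  10066329*16 + 9 = 161061273
  161061273*16 + 9 = 2576980377
Decimal = 2576980377

2576980377


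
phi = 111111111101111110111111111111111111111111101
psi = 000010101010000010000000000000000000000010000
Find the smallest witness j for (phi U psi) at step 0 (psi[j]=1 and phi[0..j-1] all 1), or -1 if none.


(phi U psi) at 0: need smallest j with psi[j]=1 and phi[i]=1 for all i in [0,j).
Scan from step 0:
  step 0: phi=1, psi=0 -> continue
  step 1: phi=1, psi=0 -> continue
  step 2: phi=1, psi=0 -> continue
  step 3: phi=1, psi=0 -> continue
  step 4: psi=1 and phi held for [0,4) -> witness found
Witness step = 4

4


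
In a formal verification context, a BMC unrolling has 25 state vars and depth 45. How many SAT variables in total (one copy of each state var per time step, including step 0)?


BMC unrolls to depth k, creating one copy of each state var for steps 0..k.
Step count = 45 + 1 = 46 (steps 0 through 45)
Vars per step = 25
Total = 25 * 46 = 1150

1150


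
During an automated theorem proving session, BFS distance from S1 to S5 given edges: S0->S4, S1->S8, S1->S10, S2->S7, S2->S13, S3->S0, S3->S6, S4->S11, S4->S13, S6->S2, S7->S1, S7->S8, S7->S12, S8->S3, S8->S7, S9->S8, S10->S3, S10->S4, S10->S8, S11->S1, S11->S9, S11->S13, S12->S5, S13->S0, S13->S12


BFS layer-by-layer from S1:
  dist 0: {S1}
  dist 1: {S8, S10}
  dist 2: {S3, S4, S7}
  dist 3: {S0, S6, S11, S12, S13}
  dist 4: {S2, S5, S9}
  -> S5 reached at distance 4
Shortest path length = 4

4


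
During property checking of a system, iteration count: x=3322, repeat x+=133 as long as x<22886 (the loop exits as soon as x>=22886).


Step 1: x goes from 3322 toward 22886 by 133; the body runs while x<22886, so iterations = ceil((bound-start)/step)
Step 2: Distance=19564
Step 3: ceil(19564/133)=148

148


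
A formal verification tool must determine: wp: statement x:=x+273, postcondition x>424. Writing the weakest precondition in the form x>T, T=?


Formula: wp(x:=E, P) = P[E/x] (substitute E for x in postcondition)
Step 1: Postcondition: x>424
Step 2: Substitute x+273 for x: x+273>424
Step 3: Solve for x: x > 424-273 = 151

151


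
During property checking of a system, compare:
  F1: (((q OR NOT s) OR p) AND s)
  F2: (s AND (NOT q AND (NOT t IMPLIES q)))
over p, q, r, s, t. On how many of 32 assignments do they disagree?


F1 = (((q OR NOT s) OR p) AND s)
F2 = (s AND (NOT q AND (NOT t IMPLIES q)))
Evaluate both on each of 32 rows (bits = p,q,r,s,t):
  row 0 [00000]: F1=0 F2=0 -> 0
  row 1 [00001]: F1=0 F2=0 -> 0
  row 2 [00010]: F1=0 F2=0 -> 0
  row 3 [00011]: F1=0 F2=1 (differ) -> 1
  row 4 [00100]: F1=0 F2=0 -> 0
  row 5 [00101]: F1=0 F2=0 -> 0
  row 6 [00110]: F1=0 F2=0 -> 0
  row 7 [00111]: F1=0 F2=1 (differ) -> 1
  row 8 [01000]: F1=0 F2=0 -> 0
  row 9 [01001]: F1=0 F2=0 -> 0
  row 10 [01010]: F1=1 F2=0 (differ) -> 1
  row 11 [01011]: F1=1 F2=0 (differ) -> 1
  row 12 [01100]: F1=0 F2=0 -> 0
  row 13 [01101]: F1=0 F2=0 -> 0
  row 14 [01110]: F1=1 F2=0 (differ) -> 1
  row 15 [01111]: F1=1 F2=0 (differ) -> 1
  row 16 [10000]: F1=0 F2=0 -> 0
  row 17 [10001]: F1=0 F2=0 -> 0
  row 18 [10010]: F1=1 F2=0 (differ) -> 1
  row 19 [10011]: F1=1 F2=1 -> 0
  row 20 [10100]: F1=0 F2=0 -> 0
  row 21 [10101]: F1=0 F2=0 -> 0
  row 22 [10110]: F1=1 F2=0 (differ) -> 1
  row 23 [10111]: F1=1 F2=1 -> 0
  row 24 [11000]: F1=0 F2=0 -> 0
  row 25 [11001]: F1=0 F2=0 -> 0
  row 26 [11010]: F1=1 F2=0 (differ) -> 1
  row 27 [11011]: F1=1 F2=0 (differ) -> 1
  row 28 [11100]: F1=0 F2=0 -> 0
  row 29 [11101]: F1=0 F2=0 -> 0
  row 30 [11110]: F1=1 F2=0 (differ) -> 1
  row 31 [11111]: F1=1 F2=0 (differ) -> 1
Full result column, 8 rows per line (p,q fixed per line; r,s,t runs 000..111 left to right):
  rows 0-7 [p,q=00]: 00010001  (ones: 2)
  rows 8-15 [p,q=01]: 00110011  (ones: 4)
  rows 16-23 [p,q=10]: 00100010  (ones: 2)
  rows 24-31 [p,q=11]: 00110011  (ones: 4)
Disagreements = 2+4+2+4 = 12

12


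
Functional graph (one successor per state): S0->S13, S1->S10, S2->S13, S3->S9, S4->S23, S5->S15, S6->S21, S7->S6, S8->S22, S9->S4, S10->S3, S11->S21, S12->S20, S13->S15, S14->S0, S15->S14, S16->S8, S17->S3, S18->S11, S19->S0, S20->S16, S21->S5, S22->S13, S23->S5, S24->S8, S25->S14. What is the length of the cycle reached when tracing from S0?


Trace from S0 until a state repeats:
  S0 -> S13 -> S15 -> S14 -> S0
S0 first seen at step 0, revisited at step 4.
Cycle length = 4 - 0 = 4

4


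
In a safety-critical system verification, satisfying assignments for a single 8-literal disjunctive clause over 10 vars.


Step 1: Total=2^10=1024
Step 2: Unsat when all 8 false: 2^2=4
Step 3: Sat=1024-4=1020

1020


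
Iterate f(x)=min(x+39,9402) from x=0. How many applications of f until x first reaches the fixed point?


Step 1: x=0, cap=9402, increment=39
Step 2: x grows by 39 each step until capped at 9402; fixed point is x=9402
Step 3: iterations = ceil(9402/39) = 242

242


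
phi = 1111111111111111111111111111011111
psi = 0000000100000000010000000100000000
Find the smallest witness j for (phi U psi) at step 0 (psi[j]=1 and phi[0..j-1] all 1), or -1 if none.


(phi U psi) at 0: need smallest j with psi[j]=1 and phi[i]=1 for all i in [0,j).
Scan from step 0:
  step 0: phi=1, psi=0 -> continue
  step 1: phi=1, psi=0 -> continue
  step 2: phi=1, psi=0 -> continue
  step 3: phi=1, psi=0 -> continue
  step 7: psi=1 and phi held for [0,7) -> witness found
Witness step = 7

7


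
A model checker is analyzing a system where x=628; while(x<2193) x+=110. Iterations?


Step 1: x goes from 628 toward 2193 by 110; the body runs while x<2193, so iterations = ceil((bound-start)/step)
Step 2: Distance=1565
Step 3: ceil(1565/110)=15

15


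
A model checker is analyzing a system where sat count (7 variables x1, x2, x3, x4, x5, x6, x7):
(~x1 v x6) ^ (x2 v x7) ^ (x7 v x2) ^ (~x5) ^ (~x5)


CNF with 5 clauses over 7 vars (128 assignments).
An assignment satisfies CNF iff every clause has >=1 true literal.
Check each row (bits = x1,x2,x3,x4,x5,x6,x7; clause T/F shown):
  row 0 [0000000]: clauses=TFFTT -> 0
  row 1 [0000001]: clauses=TTTTT -> 1
  row 2 [0000010]: clauses=TFFTT -> 0
  row 3 [0000011]: clauses=TTTTT -> 1
  row 4 [0000100]: clauses=TFFFF -> 0
  (every remaining row is evaluated the same way; all 128 results are listed next)
Full result column, 8 rows per line (x1,x2,x3,x4 fixed per line; x5,x6,x7 runs 000..111 left to right):
  rows 0-7 [x1,x2,x3,x4=0000]: 01010000  (ones: 2)
  rows 8-15 [x1,x2,x3,x4=0001]: 01010000  (ones: 2)
  rows 16-23 [x1,x2,x3,x4=0010]: 01010000  (ones: 2)
  rows 24-31 [x1,x2,x3,x4=0011]: 01010000  (ones: 2)
  rows 32-39 [x1,x2,x3,x4=0100]: 11110000  (ones: 4)
  rows 40-47 [x1,x2,x3,x4=0101]: 11110000  (ones: 4)
  rows 48-55 [x1,x2,x3,x4=0110]: 11110000  (ones: 4)
  rows 56-63 [x1,x2,x3,x4=0111]: 11110000  (ones: 4)
  rows 64-71 [x1,x2,x3,x4=1000]: 00010000  (ones: 1)
  rows 72-79 [x1,x2,x3,x4=1001]: 00010000  (ones: 1)
  rows 80-87 [x1,x2,x3,x4=1010]: 00010000  (ones: 1)
  rows 88-95 [x1,x2,x3,x4=1011]: 00010000  (ones: 1)
  rows 96-103 [x1,x2,x3,x4=1100]: 00110000  (ones: 2)
  rows 104-111 [x1,x2,x3,x4=1101]: 00110000  (ones: 2)
  rows 112-119 [x1,x2,x3,x4=1110]: 00110000  (ones: 2)
  rows 120-127 [x1,x2,x3,x4=1111]: 00110000  (ones: 2)
Satisfying assignments = 2+2+2+2+4+4+4+4+1+1+1+1+2+2+2+2 = 36

36


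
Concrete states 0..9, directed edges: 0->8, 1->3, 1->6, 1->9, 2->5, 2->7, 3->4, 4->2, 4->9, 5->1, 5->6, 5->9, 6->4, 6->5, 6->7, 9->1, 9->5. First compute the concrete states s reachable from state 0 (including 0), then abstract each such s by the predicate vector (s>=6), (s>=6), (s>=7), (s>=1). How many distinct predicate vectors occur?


BFS from 0:
Concrete reachable: {0, 8}
Abstract via predicates (s>=6), (s>=6), (s>=7), (s>=1):
  (0,0,0,0) <- {0}
  (1,1,1,1) <- {8}
Distinct abstract states = 2

2


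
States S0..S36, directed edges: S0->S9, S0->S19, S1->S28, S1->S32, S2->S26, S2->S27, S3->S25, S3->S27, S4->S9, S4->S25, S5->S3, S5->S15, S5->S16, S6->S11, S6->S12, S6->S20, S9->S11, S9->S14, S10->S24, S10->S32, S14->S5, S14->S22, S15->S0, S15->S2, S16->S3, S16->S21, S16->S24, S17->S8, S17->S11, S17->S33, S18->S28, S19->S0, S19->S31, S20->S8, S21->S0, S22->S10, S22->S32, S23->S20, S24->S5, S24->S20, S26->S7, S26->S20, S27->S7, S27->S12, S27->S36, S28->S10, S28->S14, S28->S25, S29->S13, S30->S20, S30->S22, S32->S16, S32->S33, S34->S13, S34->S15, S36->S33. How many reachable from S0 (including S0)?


BFS from S0:
  layer 0: {S0}
  layer 1: {S9, S19}
  layer 2: {S11, S14, S31}
  layer 3: {S5, S22}
  layer 4: {S3, S10, S15, S16, S32}
  layer 5: {S2, S21, S24, S25, S27, S33}
  layer 6: {S7, S12, S20, S26, S36}
  layer 7: {S8}
Reachable set: {S0, S2, S3, S5, S7, S8, S9, S10, S11, S12, S14, S15, S16, S19, S20, S21, S22, S24, S25, S26, S27, S31, S32, S33, S36}
Count = 25

25


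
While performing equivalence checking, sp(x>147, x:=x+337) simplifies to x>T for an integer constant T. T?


Formula: sp(P, x:=E) = exists old_x. (x = E[old_x/x]) AND P[old_x/x] (old_x is the value of x before the assignment; eliminate old_x by solving x = E[old_x/x] for old_x)
Step 1: Precondition P: x>147, i.e. old_x > 147
Step 2: Assignment gives x = old_x + 337, so old_x = x - 337
Step 3: Substitute into P: x - 337 > 147
Step 4: Simplify: x > 147+337 = 484

484


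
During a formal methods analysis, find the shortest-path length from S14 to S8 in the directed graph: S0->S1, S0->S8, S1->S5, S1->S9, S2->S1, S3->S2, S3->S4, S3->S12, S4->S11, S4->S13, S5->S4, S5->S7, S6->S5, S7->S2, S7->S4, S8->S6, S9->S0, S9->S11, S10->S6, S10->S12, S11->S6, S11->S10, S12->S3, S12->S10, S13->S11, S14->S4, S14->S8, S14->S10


BFS layer-by-layer from S14:
  dist 0: {S14}
  dist 1: {S4, S8, S10}
  -> S8 reached at distance 1
Shortest path length = 1

1


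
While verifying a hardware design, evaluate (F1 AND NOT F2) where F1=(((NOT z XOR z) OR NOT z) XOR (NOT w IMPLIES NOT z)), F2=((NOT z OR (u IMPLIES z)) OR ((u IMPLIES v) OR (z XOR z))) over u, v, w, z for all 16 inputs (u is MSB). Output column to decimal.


F1 = (((NOT z XOR z) OR NOT z) XOR (NOT w IMPLIES NOT z))
F2 = ((NOT z OR (u IMPLIES z)) OR ((u IMPLIES v) OR (z XOR z)))
Counterexample to F1=>F2 is where F1=1 and F2=0.
Evaluate each row (bits = u,v,w,z, MSB first):
  row 0 [0000]: F1=0 F2=1 -> F1&~F2 -> 0
  row 1 [0001]: F1=1 F2=1 -> F1&~F2 -> 0
  row 2 [0010]: F1=0 F2=1 -> F1&~F2 -> 0
  row 3 [0011]: F1=0 F2=1 -> F1&~F2 -> 0
  row 4 [0100]: F1=0 F2=1 -> F1&~F2 -> 0
  row 5 [0101]: F1=1 F2=1 -> F1&~F2 -> 0
  row 6 [0110]: F1=0 F2=1 -> F1&~F2 -> 0
  row 7 [0111]: F1=0 F2=1 -> F1&~F2 -> 0
  row 8 [1000]: F1=0 F2=1 -> F1&~F2 -> 0
  row 9 [1001]: F1=1 F2=1 -> F1&~F2 -> 0
  row 10 [1010]: F1=0 F2=1 -> F1&~F2 -> 0
  row 11 [1011]: F1=0 F2=1 -> F1&~F2 -> 0
  row 12 [1100]: F1=0 F2=1 -> F1&~F2 -> 0
  row 13 [1101]: F1=1 F2=1 -> F1&~F2 -> 0
  row 14 [1110]: F1=0 F2=1 -> F1&~F2 -> 0
  row 15 [1111]: F1=0 F2=1 -> F1&~F2 -> 0
Full result column, 4 rows per line (u,v fixed per line; w,z runs 00..11 left to right):
  rows 0-3 [u,v=00]: 0000  = hex 0
  rows 4-7 [u,v=01]: 0000  = hex 0
  rows 8-11 [u,v=10]: 0000  = hex 0
  rows 12-15 [u,v=11]: 0000  = hex 0
Counterexample vector (row 0 .. row 15) = 0000000000000000
Output column grouped in 4s = 0000 0000 0000 0000 = 0x0000
Convert to decimal digit by digit (value = value*16 + digit):
  0 -> 0
  0*16 + 0 = 0
  0*16 + 0 = 0
  0*16 + 0 = 0
Decimal = 0

0


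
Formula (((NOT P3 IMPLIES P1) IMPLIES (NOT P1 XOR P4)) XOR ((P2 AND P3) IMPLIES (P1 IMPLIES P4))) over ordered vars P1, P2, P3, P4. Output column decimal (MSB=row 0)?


Formula: (((NOT P3 IMPLIES P1) IMPLIES (NOT P1 XOR P4)) XOR ((P2 AND P3) IMPLIES (P1 IMPLIES P4))) over P1, P2, P3, P4 (16 rows)
Evaluate each row (bits = P1,P2,P3,P4, MSB first):
  row 0 [0000]: (((NOT 0 IMPLIES 0) IMPLIES (NOT 0 XOR 0)) XOR ((0 AND 0) IMPLIES (0 IMPLIES 0))) -> 0
  row 1 [0001]: (((NOT 0 IMPLIES 0) IMPLIES (NOT 0 XOR 1)) XOR ((0 AND 0) IMPLIES (0 IMPLIES 1))) -> 0
  row 2 [0010]: (((NOT 1 IMPLIES 0) IMPLIES (NOT 0 XOR 0)) XOR ((0 AND 1) IMPLIES (0 IMPLIES 0))) -> 0
  row 3 [0011]: (((NOT 1 IMPLIES 0) IMPLIES (NOT 0 XOR 1)) XOR ((0 AND 1) IMPLIES (0 IMPLIES 1))) -> 1
  row 4 [0100]: (((NOT 0 IMPLIES 0) IMPLIES (NOT 0 XOR 0)) XOR ((1 AND 0) IMPLIES (0 IMPLIES 0))) -> 0
  row 5 [0101]: (((NOT 0 IMPLIES 0) IMPLIES (NOT 0 XOR 1)) XOR ((1 AND 0) IMPLIES (0 IMPLIES 1))) -> 0
  row 6 [0110]: (((NOT 1 IMPLIES 0) IMPLIES (NOT 0 XOR 0)) XOR ((1 AND 1) IMPLIES (0 IMPLIES 0))) -> 0
  row 7 [0111]: (((NOT 1 IMPLIES 0) IMPLIES (NOT 0 XOR 1)) XOR ((1 AND 1) IMPLIES (0 IMPLIES 1))) -> 1
  row 8 [1000]: (((NOT 0 IMPLIES 1) IMPLIES (NOT 1 XOR 0)) XOR ((0 AND 0) IMPLIES (1 IMPLIES 0))) -> 1
  row 9 [1001]: (((NOT 0 IMPLIES 1) IMPLIES (NOT 1 XOR 1)) XOR ((0 AND 0) IMPLIES (1 IMPLIES 1))) -> 0
  row 10 [1010]: (((NOT 1 IMPLIES 1) IMPLIES (NOT 1 XOR 0)) XOR ((0 AND 1) IMPLIES (1 IMPLIES 0))) -> 1
  row 11 [1011]: (((NOT 1 IMPLIES 1) IMPLIES (NOT 1 XOR 1)) XOR ((0 AND 1) IMPLIES (1 IMPLIES 1))) -> 0
  row 12 [1100]: (((NOT 0 IMPLIES 1) IMPLIES (NOT 1 XOR 0)) XOR ((1 AND 0) IMPLIES (1 IMPLIES 0))) -> 1
  row 13 [1101]: (((NOT 0 IMPLIES 1) IMPLIES (NOT 1 XOR 1)) XOR ((1 AND 0) IMPLIES (1 IMPLIES 1))) -> 0
  row 14 [1110]: (((NOT 1 IMPLIES 1) IMPLIES (NOT 1 XOR 0)) XOR ((1 AND 1) IMPLIES (1 IMPLIES 0))) -> 0
  row 15 [1111]: (((NOT 1 IMPLIES 1) IMPLIES (NOT 1 XOR 1)) XOR ((1 AND 1) IMPLIES (1 IMPLIES 1))) -> 0
Full result column, 4 rows per line (P1,P2 fixed per line; P3,P4 runs 00..11 left to right):
  rows 0-3 [P1,P2=00]: 0001  = hex 1
  rows 4-7 [P1,P2=01]: 0001  = hex 1
  rows 8-11 [P1,P2=10]: 1010  = hex A
  rows 12-15 [P1,P2=11]: 1000  = hex 8
Output column (row 0 .. row 15) = 0001000110101000
Output column grouped in 4s = 0001 0001 1010 1000 = 0x11A8
Convert to decimal digit by digit (value = value*16 + digit):
  1 -> 1
  1*16 + 1 = 17
  17*16 + 10 (A) = 282
  282*16 + 8 = 4520
Decimal = 4520

4520


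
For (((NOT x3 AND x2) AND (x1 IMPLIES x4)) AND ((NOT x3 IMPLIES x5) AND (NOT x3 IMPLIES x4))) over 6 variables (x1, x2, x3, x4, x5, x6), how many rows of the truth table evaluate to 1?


Formula: (((NOT x3 AND x2) AND (x1 IMPLIES x4)) AND ((NOT x3 IMPLIES x5) AND (NOT x3 IMPLIES x4))) over 6 vars (64 rows)
Evaluate each row (x1, x2, x3, x4, x5, x6 as bits, MSB first):
  row 0 [000000]: (((NOT 0 AND 0) AND (0 IMPLIES 0)) AND ((NOT 0 IMPLIES 0) AND (NOT 0 IMPLIES 0))) -> 0
  row 1 [000001]: (((NOT 0 AND 0) AND (0 IMPLIES 0)) AND ((NOT 0 IMPLIES 0) AND (NOT 0 IMPLIES 0))) -> 0
  row 2 [000010]: (((NOT 0 AND 0) AND (0 IMPLIES 0)) AND ((NOT 0 IMPLIES 1) AND (NOT 0 IMPLIES 0))) -> 0
  row 3 [000011]: (((NOT 0 AND 0) AND (0 IMPLIES 0)) AND ((NOT 0 IMPLIES 1) AND (NOT 0 IMPLIES 0))) -> 0
  row 4 [000100]: (((NOT 0 AND 0) AND (0 IMPLIES 1)) AND ((NOT 0 IMPLIES 0) AND (NOT 0 IMPLIES 1))) -> 0
  (every remaining row is evaluated the same way; all 64 results are listed next)
Full result column, 8 rows per line (x1,x2,x3 fixed per line; x4,x5,x6 runs 000..111 left to right):
  rows 0-7 [x1,x2,x3=000]: 00000000  (ones: 0)
  rows 8-15 [x1,x2,x3=001]: 00000000  (ones: 0)
  rows 16-23 [x1,x2,x3=010]: 00000011  (ones: 2)
  rows 24-31 [x1,x2,x3=011]: 00000000  (ones: 0)
  rows 32-39 [x1,x2,x3=100]: 00000000  (ones: 0)
  rows 40-47 [x1,x2,x3=101]: 00000000  (ones: 0)
  rows 48-55 [x1,x2,x3=110]: 00000011  (ones: 2)
  rows 56-63 [x1,x2,x3=111]: 00000000  (ones: 0)
Count of 1-rows = 0+0+2+0+0+0+2+0 = 4

4


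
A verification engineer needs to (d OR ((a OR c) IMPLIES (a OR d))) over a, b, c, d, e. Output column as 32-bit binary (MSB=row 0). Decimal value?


Formula: (d OR ((a OR c) IMPLIES (a OR d))) over a, b, c, d, e (32 rows)
Evaluate each row (bits = a,b,c,d,e, MSB first):
  row 0 [00000]: (0 OR ((0 OR 0) IMPLIES (0 OR 0))) -> 1
  row 1 [00001]: (0 OR ((0 OR 0) IMPLIES (0 OR 0))) -> 1
  row 2 [00010]: (1 OR ((0 OR 0) IMPLIES (0 OR 1))) -> 1
  row 3 [00011]: (1 OR ((0 OR 0) IMPLIES (0 OR 1))) -> 1
  row 4 [00100]: (0 OR ((0 OR 1) IMPLIES (0 OR 0))) -> 0
  row 5 [00101]: (0 OR ((0 OR 1) IMPLIES (0 OR 0))) -> 0
  row 6 [00110]: (1 OR ((0 OR 1) IMPLIES (0 OR 1))) -> 1
  row 7 [00111]: (1 OR ((0 OR 1) IMPLIES (0 OR 1))) -> 1
  row 8 [01000]: (0 OR ((0 OR 0) IMPLIES (0 OR 0))) -> 1
  row 9 [01001]: (0 OR ((0 OR 0) IMPLIES (0 OR 0))) -> 1
  row 10 [01010]: (1 OR ((0 OR 0) IMPLIES (0 OR 1))) -> 1
  row 11 [01011]: (1 OR ((0 OR 0) IMPLIES (0 OR 1))) -> 1
  row 12 [01100]: (0 OR ((0 OR 1) IMPLIES (0 OR 0))) -> 0
  row 13 [01101]: (0 OR ((0 OR 1) IMPLIES (0 OR 0))) -> 0
  row 14 [01110]: (1 OR ((0 OR 1) IMPLIES (0 OR 1))) -> 1
  row 15 [01111]: (1 OR ((0 OR 1) IMPLIES (0 OR 1))) -> 1
  row 16 [10000]: (0 OR ((1 OR 0) IMPLIES (1 OR 0))) -> 1
  row 17 [10001]: (0 OR ((1 OR 0) IMPLIES (1 OR 0))) -> 1
  row 18 [10010]: (1 OR ((1 OR 0) IMPLIES (1 OR 1))) -> 1
  row 19 [10011]: (1 OR ((1 OR 0) IMPLIES (1 OR 1))) -> 1
  row 20 [10100]: (0 OR ((1 OR 1) IMPLIES (1 OR 0))) -> 1
  row 21 [10101]: (0 OR ((1 OR 1) IMPLIES (1 OR 0))) -> 1
  row 22 [10110]: (1 OR ((1 OR 1) IMPLIES (1 OR 1))) -> 1
  row 23 [10111]: (1 OR ((1 OR 1) IMPLIES (1 OR 1))) -> 1
  row 24 [11000]: (0 OR ((1 OR 0) IMPLIES (1 OR 0))) -> 1
  row 25 [11001]: (0 OR ((1 OR 0) IMPLIES (1 OR 0))) -> 1
  row 26 [11010]: (1 OR ((1 OR 0) IMPLIES (1 OR 1))) -> 1
  row 27 [11011]: (1 OR ((1 OR 0) IMPLIES (1 OR 1))) -> 1
  row 28 [11100]: (0 OR ((1 OR 1) IMPLIES (1 OR 0))) -> 1
  row 29 [11101]: (0 OR ((1 OR 1) IMPLIES (1 OR 0))) -> 1
  row 30 [11110]: (1 OR ((1 OR 1) IMPLIES (1 OR 1))) -> 1
  row 31 [11111]: (1 OR ((1 OR 1) IMPLIES (1 OR 1))) -> 1
Full result column, 4 rows per line (a,b,c fixed per line; d,e runs 00..11 left to right):
  rows 0-3 [a,b,c=000]: 1111  = hex F
  rows 4-7 [a,b,c=001]: 0011  = hex 3
  rows 8-11 [a,b,c=010]: 1111  = hex F
  rows 12-15 [a,b,c=011]: 0011  = hex 3
  rows 16-19 [a,b,c=100]: 1111  = hex F
  rows 20-23 [a,b,c=101]: 1111  = hex F
  rows 24-27 [a,b,c=110]: 1111  = hex F
  rows 28-31 [a,b,c=111]: 1111  = hex F
Output column (row 0 .. row 31) = 11110011111100111111111111111111
Output column grouped in 4s = 1111 0011 1111 0011 1111 1111 1111 1111 = 0xF3F3FFFF
Convert to decimal digit by digit (value = value*16 + digit):
  F -> 15
  15*16 + 3 = 243
  243*16 + 15 (F) = 3903
  3903*16 + 3 = 62451
  62451*16 + 15 (F) = 999231
  999231*16 + 15 (F) = 15987711
  15987711*16 + 15 (F) = 255803391
  255803391*16 + 15 (F) = 4092854271
Decimal = 4092854271

4092854271


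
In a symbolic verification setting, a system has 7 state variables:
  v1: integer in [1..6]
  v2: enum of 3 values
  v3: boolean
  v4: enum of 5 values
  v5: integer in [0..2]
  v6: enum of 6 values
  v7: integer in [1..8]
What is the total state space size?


State space = product of domain sizes of all variables.
Domain sizes:
  v1 (integer in [1..6]): 6
  v2 (enum of 3 values): 3
  v3 (boolean): 2
  v4 (enum of 5 values): 5
  v5 (integer in [0..2]): 3
  v6 (enum of 6 values): 6
  v7 (integer in [1..8]): 8
Product = 6 * 3 * 2 * 5 * 3 * 6 * 8 = 25920

25920


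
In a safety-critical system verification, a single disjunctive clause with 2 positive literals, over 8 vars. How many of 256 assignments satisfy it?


Step 1: Total=2^8=256
Step 2: Unsat when all 2 false: 2^6=64
Step 3: Sat=256-64=192

192


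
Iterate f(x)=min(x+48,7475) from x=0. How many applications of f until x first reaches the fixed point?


Step 1: x=0, cap=7475, increment=48
Step 2: x grows by 48 each step until capped at 7475; fixed point is x=7475
Step 3: iterations = ceil(7475/48) = 156

156


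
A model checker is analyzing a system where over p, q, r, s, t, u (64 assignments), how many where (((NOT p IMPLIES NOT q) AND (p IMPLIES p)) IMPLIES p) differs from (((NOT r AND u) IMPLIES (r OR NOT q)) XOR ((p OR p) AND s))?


F1 = (((NOT p IMPLIES NOT q) AND (p IMPLIES p)) IMPLIES p)
F2 = (((NOT r AND u) IMPLIES (r OR NOT q)) XOR ((p OR p) AND s))
Evaluate both on each of 64 rows (bits = p,q,r,s,t,u):
  row 0 [000000]: F1=0 F2=1 (differ) -> 1
  row 1 [000001]: F1=0 F2=1 (differ) -> 1
  row 2 [000010]: F1=0 F2=1 (differ) -> 1
  row 3 [000011]: F1=0 F2=1 (differ) -> 1
  row 4 [000100]: F1=0 F2=1 (differ) -> 1
  (every remaining row is evaluated the same way; all 64 results are listed next)
Full result column, 8 rows per line (p,q,r fixed per line; s,t,u runs 000..111 left to right):
  rows 0-7 [p,q,r=000]: 11111111  (ones: 8)
  rows 8-15 [p,q,r=001]: 11111111  (ones: 8)
  rows 16-23 [p,q,r=010]: 01010101  (ones: 4)
  rows 24-31 [p,q,r=011]: 00000000  (ones: 0)
  rows 32-39 [p,q,r=100]: 00001111  (ones: 4)
  rows 40-47 [p,q,r=101]: 00001111  (ones: 4)
  rows 48-55 [p,q,r=110]: 01011010  (ones: 4)
  rows 56-63 [p,q,r=111]: 00001111  (ones: 4)
Disagreements = 8+8+4+0+4+4+4+4 = 36

36


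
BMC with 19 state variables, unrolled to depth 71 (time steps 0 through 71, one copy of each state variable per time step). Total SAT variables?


BMC unrolls to depth k, creating one copy of each state var for steps 0..k.
Step count = 71 + 1 = 72 (steps 0 through 71)
Vars per step = 19
Total = 19 * 72 = 1368

1368


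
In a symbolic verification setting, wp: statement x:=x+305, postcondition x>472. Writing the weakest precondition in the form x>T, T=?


Formula: wp(x:=E, P) = P[E/x] (substitute E for x in postcondition)
Step 1: Postcondition: x>472
Step 2: Substitute x+305 for x: x+305>472
Step 3: Solve for x: x > 472-305 = 167

167


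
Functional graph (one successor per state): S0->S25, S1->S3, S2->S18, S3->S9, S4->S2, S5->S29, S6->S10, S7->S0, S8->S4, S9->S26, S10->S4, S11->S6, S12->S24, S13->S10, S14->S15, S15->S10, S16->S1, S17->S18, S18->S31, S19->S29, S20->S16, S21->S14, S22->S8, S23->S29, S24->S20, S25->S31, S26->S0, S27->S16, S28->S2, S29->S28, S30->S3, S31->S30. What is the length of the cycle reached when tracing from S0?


Trace from S0 until a state repeats:
  S0 -> S25 -> S31 -> S30 -> S3 -> S9 -> S26 -> S0
S0 first seen at step 0, revisited at step 7.
Cycle length = 7 - 0 = 7

7


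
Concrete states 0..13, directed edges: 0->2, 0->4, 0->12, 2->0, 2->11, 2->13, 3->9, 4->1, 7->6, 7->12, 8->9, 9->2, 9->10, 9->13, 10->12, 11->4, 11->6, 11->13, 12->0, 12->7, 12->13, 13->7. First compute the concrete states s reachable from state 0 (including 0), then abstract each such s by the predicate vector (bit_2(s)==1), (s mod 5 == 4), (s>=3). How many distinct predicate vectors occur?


BFS from 0:
Concrete reachable: {0, 1, 2, 4, 6, 7, 11, 12, 13}
Abstract via predicates (bit_2(s)==1), (s mod 5 == 4), (s>=3):
  (0,0,0) <- {0, 1, 2}
  (0,0,1) <- {11}
  (1,0,1) <- {6, 7, 12, 13}
  (1,1,1) <- {4}
Distinct abstract states = 4

4


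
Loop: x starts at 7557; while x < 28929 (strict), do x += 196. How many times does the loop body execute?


Step 1: x goes from 7557 toward 28929 by 196; the body runs while x<28929, so iterations = ceil((bound-start)/step)
Step 2: Distance=21372
Step 3: ceil(21372/196)=110

110


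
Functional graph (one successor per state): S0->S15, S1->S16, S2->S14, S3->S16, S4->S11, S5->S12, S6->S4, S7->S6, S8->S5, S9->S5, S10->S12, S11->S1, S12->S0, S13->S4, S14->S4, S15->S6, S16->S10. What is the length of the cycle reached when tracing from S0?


Trace from S0 until a state repeats:
  S0 -> S15 -> S6 -> S4 -> S11 -> S1 -> S16 -> S10 -> S12 -> S0
S0 first seen at step 0, revisited at step 9.
Cycle length = 9 - 0 = 9

9


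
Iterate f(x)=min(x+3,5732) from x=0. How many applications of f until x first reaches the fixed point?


Step 1: x=0, cap=5732, increment=3
Step 2: x grows by 3 each step until capped at 5732; fixed point is x=5732
Step 3: iterations = ceil(5732/3) = 1911

1911


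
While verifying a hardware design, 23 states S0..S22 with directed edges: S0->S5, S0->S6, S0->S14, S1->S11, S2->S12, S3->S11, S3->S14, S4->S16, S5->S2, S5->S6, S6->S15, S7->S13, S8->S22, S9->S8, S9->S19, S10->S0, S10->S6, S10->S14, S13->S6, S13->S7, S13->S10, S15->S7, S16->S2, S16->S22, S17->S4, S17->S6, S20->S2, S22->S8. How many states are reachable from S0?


BFS from S0:
  layer 0: {S0}
  layer 1: {S5, S6, S14}
  layer 2: {S2, S15}
  layer 3: {S7, S12}
  layer 4: {S13}
  layer 5: {S10}
Reachable set: {S0, S2, S5, S6, S7, S10, S12, S13, S14, S15}
Count = 10

10


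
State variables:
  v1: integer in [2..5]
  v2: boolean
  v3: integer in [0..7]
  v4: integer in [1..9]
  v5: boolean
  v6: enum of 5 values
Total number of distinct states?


State space = product of domain sizes of all variables.
Domain sizes:
  v1 (integer in [2..5]): 4
  v2 (boolean): 2
  v3 (integer in [0..7]): 8
  v4 (integer in [1..9]): 9
  v5 (boolean): 2
  v6 (enum of 5 values): 5
Product = 4 * 2 * 8 * 9 * 2 * 5 = 5760

5760


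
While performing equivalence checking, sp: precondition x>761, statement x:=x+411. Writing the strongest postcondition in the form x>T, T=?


Formula: sp(P, x:=E) = exists old_x. (x = E[old_x/x]) AND P[old_x/x] (old_x is the value of x before the assignment; eliminate old_x by solving x = E[old_x/x] for old_x)
Step 1: Precondition P: x>761, i.e. old_x > 761
Step 2: Assignment gives x = old_x + 411, so old_x = x - 411
Step 3: Substitute into P: x - 411 > 761
Step 4: Simplify: x > 761+411 = 1172

1172


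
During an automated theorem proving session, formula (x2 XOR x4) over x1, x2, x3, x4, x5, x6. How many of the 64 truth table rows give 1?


Formula: (x2 XOR x4) over 6 vars (64 rows)
Evaluate each row (x1, x2, x3, x4, x5, x6 as bits, MSB first):
  row 0 [000000]: (0 XOR 0) -> 0
  row 1 [000001]: (0 XOR 0) -> 0
  row 2 [000010]: (0 XOR 0) -> 0
  row 3 [000011]: (0 XOR 0) -> 0
  row 4 [000100]: (0 XOR 1) -> 1
  (every remaining row is evaluated the same way; all 64 results are listed next)
Full result column, 8 rows per line (x1,x2,x3 fixed per line; x4,x5,x6 runs 000..111 left to right):
  rows 0-7 [x1,x2,x3=000]: 00001111  (ones: 4)
  rows 8-15 [x1,x2,x3=001]: 00001111  (ones: 4)
  rows 16-23 [x1,x2,x3=010]: 11110000  (ones: 4)
  rows 24-31 [x1,x2,x3=011]: 11110000  (ones: 4)
  rows 32-39 [x1,x2,x3=100]: 00001111  (ones: 4)
  rows 40-47 [x1,x2,x3=101]: 00001111  (ones: 4)
  rows 48-55 [x1,x2,x3=110]: 11110000  (ones: 4)
  rows 56-63 [x1,x2,x3=111]: 11110000  (ones: 4)
Count of 1-rows = 4+4+4+4+4+4+4+4 = 32

32


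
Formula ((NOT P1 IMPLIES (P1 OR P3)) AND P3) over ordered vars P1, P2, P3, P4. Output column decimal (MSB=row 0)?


Formula: ((NOT P1 IMPLIES (P1 OR P3)) AND P3) over P1, P2, P3, P4 (16 rows)
Evaluate each row (bits = P1,P2,P3,P4, MSB first):
  row 0 [0000]: ((NOT 0 IMPLIES (0 OR 0)) AND 0) -> 0
  row 1 [0001]: ((NOT 0 IMPLIES (0 OR 0)) AND 0) -> 0
  row 2 [0010]: ((NOT 0 IMPLIES (0 OR 1)) AND 1) -> 1
  row 3 [0011]: ((NOT 0 IMPLIES (0 OR 1)) AND 1) -> 1
  row 4 [0100]: ((NOT 0 IMPLIES (0 OR 0)) AND 0) -> 0
  row 5 [0101]: ((NOT 0 IMPLIES (0 OR 0)) AND 0) -> 0
  row 6 [0110]: ((NOT 0 IMPLIES (0 OR 1)) AND 1) -> 1
  row 7 [0111]: ((NOT 0 IMPLIES (0 OR 1)) AND 1) -> 1
  row 8 [1000]: ((NOT 1 IMPLIES (1 OR 0)) AND 0) -> 0
  row 9 [1001]: ((NOT 1 IMPLIES (1 OR 0)) AND 0) -> 0
  row 10 [1010]: ((NOT 1 IMPLIES (1 OR 1)) AND 1) -> 1
  row 11 [1011]: ((NOT 1 IMPLIES (1 OR 1)) AND 1) -> 1
  row 12 [1100]: ((NOT 1 IMPLIES (1 OR 0)) AND 0) -> 0
  row 13 [1101]: ((NOT 1 IMPLIES (1 OR 0)) AND 0) -> 0
  row 14 [1110]: ((NOT 1 IMPLIES (1 OR 1)) AND 1) -> 1
  row 15 [1111]: ((NOT 1 IMPLIES (1 OR 1)) AND 1) -> 1
Full result column, 4 rows per line (P1,P2 fixed per line; P3,P4 runs 00..11 left to right):
  rows 0-3 [P1,P2=00]: 0011  = hex 3
  rows 4-7 [P1,P2=01]: 0011  = hex 3
  rows 8-11 [P1,P2=10]: 0011  = hex 3
  rows 12-15 [P1,P2=11]: 0011  = hex 3
Output column (row 0 .. row 15) = 0011001100110011
Output column grouped in 4s = 0011 0011 0011 0011 = 0x3333
Convert to decimal digit by digit (value = value*16 + digit):
  3 -> 3
  3*16 + 3 = 51
  51*16 + 3 = 819
  819*16 + 3 = 13107
Decimal = 13107

13107


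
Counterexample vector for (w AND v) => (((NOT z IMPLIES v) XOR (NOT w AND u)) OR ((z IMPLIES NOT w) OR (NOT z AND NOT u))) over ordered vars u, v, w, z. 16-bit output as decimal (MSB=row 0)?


F1 = (w AND v)
F2 = (((NOT z IMPLIES v) XOR (NOT w AND u)) OR ((z IMPLIES NOT w) OR (NOT z AND NOT u)))
Counterexample to F1=>F2 is where F1=1 and F2=0.
Evaluate each row (bits = u,v,w,z, MSB first):
  row 0 [0000]: F1=0 F2=1 -> F1&~F2 -> 0
  row 1 [0001]: F1=0 F2=1 -> F1&~F2 -> 0
  row 2 [0010]: F1=0 F2=1 -> F1&~F2 -> 0
  row 3 [0011]: F1=0 F2=1 -> F1&~F2 -> 0
  row 4 [0100]: F1=0 F2=1 -> F1&~F2 -> 0
  row 5 [0101]: F1=0 F2=1 -> F1&~F2 -> 0
  row 6 [0110]: F1=1 F2=1 -> F1&~F2 -> 0
  row 7 [0111]: F1=1 F2=1 -> F1&~F2 -> 0
  row 8 [1000]: F1=0 F2=1 -> F1&~F2 -> 0
  row 9 [1001]: F1=0 F2=1 -> F1&~F2 -> 0
  row 10 [1010]: F1=0 F2=1 -> F1&~F2 -> 0
  row 11 [1011]: F1=0 F2=1 -> F1&~F2 -> 0
  row 12 [1100]: F1=0 F2=1 -> F1&~F2 -> 0
  row 13 [1101]: F1=0 F2=1 -> F1&~F2 -> 0
  row 14 [1110]: F1=1 F2=1 -> F1&~F2 -> 0
  row 15 [1111]: F1=1 F2=1 -> F1&~F2 -> 0
Full result column, 4 rows per line (u,v fixed per line; w,z runs 00..11 left to right):
  rows 0-3 [u,v=00]: 0000  = hex 0
  rows 4-7 [u,v=01]: 0000  = hex 0
  rows 8-11 [u,v=10]: 0000  = hex 0
  rows 12-15 [u,v=11]: 0000  = hex 0
Counterexample vector (row 0 .. row 15) = 0000000000000000
Output column grouped in 4s = 0000 0000 0000 0000 = 0x0000
Convert to decimal digit by digit (value = value*16 + digit):
  0 -> 0
  0*16 + 0 = 0
  0*16 + 0 = 0
  0*16 + 0 = 0
Decimal = 0

0


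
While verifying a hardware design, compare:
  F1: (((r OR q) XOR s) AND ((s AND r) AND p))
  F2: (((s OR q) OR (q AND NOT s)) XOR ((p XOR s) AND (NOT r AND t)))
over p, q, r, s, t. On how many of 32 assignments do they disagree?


F1 = (((r OR q) XOR s) AND ((s AND r) AND p))
F2 = (((s OR q) OR (q AND NOT s)) XOR ((p XOR s) AND (NOT r AND t)))
Evaluate both on each of 32 rows (bits = p,q,r,s,t):
  row 0 [00000]: F1=0 F2=0 -> 0
  row 1 [00001]: F1=0 F2=0 -> 0
  row 2 [00010]: F1=0 F2=1 (differ) -> 1
  row 3 [00011]: F1=0 F2=0 -> 0
  row 4 [00100]: F1=0 F2=0 -> 0
  row 5 [00101]: F1=0 F2=0 -> 0
  row 6 [00110]: F1=0 F2=1 (differ) -> 1
  row 7 [00111]: F1=0 F2=1 (differ) -> 1
  row 8 [01000]: F1=0 F2=1 (differ) -> 1
  row 9 [01001]: F1=0 F2=1 (differ) -> 1
  row 10 [01010]: F1=0 F2=1 (differ) -> 1
  row 11 [01011]: F1=0 F2=0 -> 0
  row 12 [01100]: F1=0 F2=1 (differ) -> 1
  row 13 [01101]: F1=0 F2=1 (differ) -> 1
  row 14 [01110]: F1=0 F2=1 (differ) -> 1
  row 15 [01111]: F1=0 F2=1 (differ) -> 1
  row 16 [10000]: F1=0 F2=0 -> 0
  row 17 [10001]: F1=0 F2=1 (differ) -> 1
  row 18 [10010]: F1=0 F2=1 (differ) -> 1
  row 19 [10011]: F1=0 F2=1 (differ) -> 1
  row 20 [10100]: F1=0 F2=0 -> 0
  row 21 [10101]: F1=0 F2=0 -> 0
  row 22 [10110]: F1=0 F2=1 (differ) -> 1
  row 23 [10111]: F1=0 F2=1 (differ) -> 1
  row 24 [11000]: F1=0 F2=1 (differ) -> 1
  row 25 [11001]: F1=0 F2=0 -> 0
  row 26 [11010]: F1=0 F2=1 (differ) -> 1
  row 27 [11011]: F1=0 F2=1 (differ) -> 1
  row 28 [11100]: F1=0 F2=1 (differ) -> 1
  row 29 [11101]: F1=0 F2=1 (differ) -> 1
  row 30 [11110]: F1=0 F2=1 (differ) -> 1
  row 31 [11111]: F1=0 F2=1 (differ) -> 1
Full result column, 8 rows per line (p,q fixed per line; r,s,t runs 000..111 left to right):
  rows 0-7 [p,q=00]: 00100011  (ones: 3)
  rows 8-15 [p,q=01]: 11101111  (ones: 7)
  rows 16-23 [p,q=10]: 01110011  (ones: 5)
  rows 24-31 [p,q=11]: 10111111  (ones: 7)
Disagreements = 3+7+5+7 = 22

22


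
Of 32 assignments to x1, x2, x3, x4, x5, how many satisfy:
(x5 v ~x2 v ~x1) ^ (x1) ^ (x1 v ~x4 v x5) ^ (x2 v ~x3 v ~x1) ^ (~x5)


CNF with 5 clauses over 5 vars (32 assignments).
An assignment satisfies CNF iff every clause has >=1 true literal.
Check each row (bits = x1,x2,x3,x4,x5; clause T/F shown):
  row 0 [00000]: clauses=TFTTT -> 0
  row 1 [00001]: clauses=TFTTF -> 0
  row 2 [00010]: clauses=TFFTT -> 0
  row 3 [00011]: clauses=TFTTF -> 0
  row 4 [00100]: clauses=TFTTT -> 0
  row 5 [00101]: clauses=TFTTF -> 0
  row 6 [00110]: clauses=TFFTT -> 0
  row 7 [00111]: clauses=TFTTF -> 0
  row 8 [01000]: clauses=TFTTT -> 0
  row 9 [01001]: clauses=TFTTF -> 0
  row 10 [01010]: clauses=TFFTT -> 0
  row 11 [01011]: clauses=TFTTF -> 0
  row 12 [01100]: clauses=TFTTT -> 0
  row 13 [01101]: clauses=TFTTF -> 0
  row 14 [01110]: clauses=TFFTT -> 0
  row 15 [01111]: clauses=TFTTF -> 0
  row 16 [10000]: clauses=TTTTT -> 1
  row 17 [10001]: clauses=TTTTF -> 0
  row 18 [10010]: clauses=TTTTT -> 1
  row 19 [10011]: clauses=TTTTF -> 0
  row 20 [10100]: clauses=TTTFT -> 0
  row 21 [10101]: clauses=TTTFF -> 0
  row 22 [10110]: clauses=TTTFT -> 0
  row 23 [10111]: clauses=TTTFF -> 0
  row 24 [11000]: clauses=FTTTT -> 0
  row 25 [11001]: clauses=TTTTF -> 0
  row 26 [11010]: clauses=FTTTT -> 0
  row 27 [11011]: clauses=TTTTF -> 0
  row 28 [11100]: clauses=FTTTT -> 0
  row 29 [11101]: clauses=TTTTF -> 0
  row 30 [11110]: clauses=FTTTT -> 0
  row 31 [11111]: clauses=TTTTF -> 0
Full result column, 8 rows per line (x1,x2 fixed per line; x3,x4,x5 runs 000..111 left to right):
  rows 0-7 [x1,x2=00]: 00000000  (ones: 0)
  rows 8-15 [x1,x2=01]: 00000000  (ones: 0)
  rows 16-23 [x1,x2=10]: 10100000  (ones: 2)
  rows 24-31 [x1,x2=11]: 00000000  (ones: 0)
Satisfying assignments = 0+0+2+0 = 2

2


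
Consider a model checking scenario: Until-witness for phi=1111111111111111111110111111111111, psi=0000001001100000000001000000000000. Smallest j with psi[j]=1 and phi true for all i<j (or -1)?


(phi U psi) at 0: need smallest j with psi[j]=1 and phi[i]=1 for all i in [0,j).
Scan from step 0:
  step 0: phi=1, psi=0 -> continue
  step 1: phi=1, psi=0 -> continue
  step 2: phi=1, psi=0 -> continue
  step 3: phi=1, psi=0 -> continue
  step 6: psi=1 and phi held for [0,6) -> witness found
Witness step = 6

6


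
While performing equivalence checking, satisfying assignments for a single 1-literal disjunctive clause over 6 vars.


Step 1: Total=2^6=64
Step 2: Unsat when all 1 false: 2^5=32
Step 3: Sat=64-32=32

32


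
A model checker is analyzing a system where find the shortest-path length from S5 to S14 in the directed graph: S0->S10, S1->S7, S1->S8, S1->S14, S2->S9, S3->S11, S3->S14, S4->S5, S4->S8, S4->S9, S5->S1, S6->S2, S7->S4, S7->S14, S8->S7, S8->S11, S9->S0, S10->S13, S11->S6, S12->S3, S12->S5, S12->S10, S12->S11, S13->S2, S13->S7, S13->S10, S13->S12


BFS layer-by-layer from S5:
  dist 0: {S5}
  dist 1: {S1}
  dist 2: {S7, S8, S14}
  -> S14 reached at distance 2
Shortest path length = 2

2


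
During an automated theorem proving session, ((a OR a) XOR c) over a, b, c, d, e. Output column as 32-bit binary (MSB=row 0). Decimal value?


Formula: ((a OR a) XOR c) over a, b, c, d, e (32 rows)
Evaluate each row (bits = a,b,c,d,e, MSB first):
  row 0 [00000]: ((0 OR 0) XOR 0) -> 0
  row 1 [00001]: ((0 OR 0) XOR 0) -> 0
  row 2 [00010]: ((0 OR 0) XOR 0) -> 0
  row 3 [00011]: ((0 OR 0) XOR 0) -> 0
  row 4 [00100]: ((0 OR 0) XOR 1) -> 1
  row 5 [00101]: ((0 OR 0) XOR 1) -> 1
  row 6 [00110]: ((0 OR 0) XOR 1) -> 1
  row 7 [00111]: ((0 OR 0) XOR 1) -> 1
  row 8 [01000]: ((0 OR 0) XOR 0) -> 0
  row 9 [01001]: ((0 OR 0) XOR 0) -> 0
  row 10 [01010]: ((0 OR 0) XOR 0) -> 0
  row 11 [01011]: ((0 OR 0) XOR 0) -> 0
  row 12 [01100]: ((0 OR 0) XOR 1) -> 1
  row 13 [01101]: ((0 OR 0) XOR 1) -> 1
  row 14 [01110]: ((0 OR 0) XOR 1) -> 1
  row 15 [01111]: ((0 OR 0) XOR 1) -> 1
  row 16 [10000]: ((1 OR 1) XOR 0) -> 1
  row 17 [10001]: ((1 OR 1) XOR 0) -> 1
  row 18 [10010]: ((1 OR 1) XOR 0) -> 1
  row 19 [10011]: ((1 OR 1) XOR 0) -> 1
  row 20 [10100]: ((1 OR 1) XOR 1) -> 0
  row 21 [10101]: ((1 OR 1) XOR 1) -> 0
  row 22 [10110]: ((1 OR 1) XOR 1) -> 0
  row 23 [10111]: ((1 OR 1) XOR 1) -> 0
  row 24 [11000]: ((1 OR 1) XOR 0) -> 1
  row 25 [11001]: ((1 OR 1) XOR 0) -> 1
  row 26 [11010]: ((1 OR 1) XOR 0) -> 1
  row 27 [11011]: ((1 OR 1) XOR 0) -> 1
  row 28 [11100]: ((1 OR 1) XOR 1) -> 0
  row 29 [11101]: ((1 OR 1) XOR 1) -> 0
  row 30 [11110]: ((1 OR 1) XOR 1) -> 0
  row 31 [11111]: ((1 OR 1) XOR 1) -> 0
Full result column, 4 rows per line (a,b,c fixed per line; d,e runs 00..11 left to right):
  rows 0-3 [a,b,c=000]: 0000  = hex 0
  rows 4-7 [a,b,c=001]: 1111  = hex F
  rows 8-11 [a,b,c=010]: 0000  = hex 0
  rows 12-15 [a,b,c=011]: 1111  = hex F
  rows 16-19 [a,b,c=100]: 1111  = hex F
  rows 20-23 [a,b,c=101]: 0000  = hex 0
  rows 24-27 [a,b,c=110]: 1111  = hex F
  rows 28-31 [a,b,c=111]: 0000  = hex 0
Output column (row 0 .. row 31) = 00001111000011111111000011110000
Output column grouped in 4s = 0000 1111 0000 1111 1111 0000 1111 0000 = 0x0F0FF0F0
Convert to decimal digit by digit (value = value*16 + digit):
  0 -> 0
  0*16 + 15 (F) = 15
  15*16 + 0 = 240
  240*16 + 15 (F) = 3855
  3855*16 + 15 (F) = 61695
  61695*16 + 0 = 987120
  987120*16 + 15 (F) = 15793935
  15793935*16 + 0 = 252702960
Decimal = 252702960

252702960
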